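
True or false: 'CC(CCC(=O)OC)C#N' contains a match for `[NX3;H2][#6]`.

The pattern [NX3;H2][#6] describes a trivalent nitrogen with two H attached to carbon — a primary amine.
The closest candidate here is a nitrile (-C#N), but the nitrogen is NX1 (triple-bonded), not NX3 with two H. No other fragment satisfies the full query, so there is no match.

False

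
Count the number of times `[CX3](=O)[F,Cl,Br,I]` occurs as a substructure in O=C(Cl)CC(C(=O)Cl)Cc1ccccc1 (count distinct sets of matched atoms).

2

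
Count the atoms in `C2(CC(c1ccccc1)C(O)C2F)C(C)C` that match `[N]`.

The query [N] means: uppercase N matches aliphatic (non-aromatic) nitrogen only.
Check the 16 heavy atoms by environment: 8× C → no; 6× c (aromatic) → no; 1× F → no; 1× O → no.
No environment satisfies the query, so 0 matching atoms.

0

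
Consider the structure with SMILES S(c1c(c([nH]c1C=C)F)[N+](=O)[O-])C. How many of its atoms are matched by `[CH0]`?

0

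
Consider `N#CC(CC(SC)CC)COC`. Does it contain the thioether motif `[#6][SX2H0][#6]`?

The pattern [#6][SX2H0][#6] describes an aliphatic sulfur bridging two carbons with no H on the sulfur — a thioether.
The molecule carries a methylthio ether (-SCH3), whose atoms satisfy every constraint of the query, so the pattern matches.

Yes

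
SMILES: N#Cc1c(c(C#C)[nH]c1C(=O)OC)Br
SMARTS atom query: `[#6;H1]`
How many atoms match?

1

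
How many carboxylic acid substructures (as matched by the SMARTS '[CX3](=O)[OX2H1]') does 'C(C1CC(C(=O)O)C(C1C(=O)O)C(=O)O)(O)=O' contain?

4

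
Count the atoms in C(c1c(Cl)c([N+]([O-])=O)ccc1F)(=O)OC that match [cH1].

2

The query [cH1] means: aromatic carbon bearing exactly one hydrogen.
Check the 15 heavy atoms by environment: 4× c (aromatic, H0) → no; 2× c (aromatic, H1) → match; 1× C (H0) → no; 3× O (H0) → no; 1× C (H3) → no; 1× N (charge +1, H0) → no; 1× O (charge -1, H0) → no; 1× F (H0) → no; 1× Cl (H0) → no.
That gives 2 matching atoms.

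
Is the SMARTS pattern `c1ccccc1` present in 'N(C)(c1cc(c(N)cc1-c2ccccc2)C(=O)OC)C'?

Yes

The pattern c1ccccc1 describes six aromatic carbons in a ring — a benzene ring.
The molecule carries a phenyl ring, whose atoms satisfy every constraint of the query, so the pattern matches.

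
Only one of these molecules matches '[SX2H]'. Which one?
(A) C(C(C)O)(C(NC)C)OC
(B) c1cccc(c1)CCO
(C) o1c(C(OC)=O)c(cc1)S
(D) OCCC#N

C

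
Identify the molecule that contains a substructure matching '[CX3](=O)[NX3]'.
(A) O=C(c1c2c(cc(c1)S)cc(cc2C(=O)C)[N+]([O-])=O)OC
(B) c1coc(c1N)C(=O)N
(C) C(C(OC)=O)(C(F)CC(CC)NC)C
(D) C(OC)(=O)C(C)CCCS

[CX3](=O)[NX3] describes a carbonyl carbon bonded to a trivalent nitrogen (an amide).
(A) has a methyl-ester group (-C(=O)OCH3) but the carbonyl is bonded to O, not to an NX3 nitrogen.
(B) contains a primary amide (-C(=O)NH2), which satisfies every atom and bond constraint.
(C) has a methyl-ester group (-C(=O)OCH3) but the carbonyl is bonded to O, not to an NX3 nitrogen.
(D) has a methyl-ester group (-C(=O)OCH3) but the carbonyl is bonded to O, not to an NX3 nitrogen.
So the answer is (B).

B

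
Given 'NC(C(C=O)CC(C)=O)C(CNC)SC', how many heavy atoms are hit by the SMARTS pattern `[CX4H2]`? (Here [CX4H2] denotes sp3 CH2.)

2

The query [CX4H2] means: sp3 carbon (X4) with exactly two hydrogens.
Check the 15 heavy atoms by environment: 2× C (H2, X4) → match; 3× C (H1, X4) → no; 1× C (H0, X3) → no; 2× O (H0, X1) → no; 3× C (H3, X4) → no; 1× S (H0, X2) → no; 1× N (H2, X3) → no; 1× N (H1, X3) → no; 1× C (H1, X3) → no.
That gives 2 matching atoms.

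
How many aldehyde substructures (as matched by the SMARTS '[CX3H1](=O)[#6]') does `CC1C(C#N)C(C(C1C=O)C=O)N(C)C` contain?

2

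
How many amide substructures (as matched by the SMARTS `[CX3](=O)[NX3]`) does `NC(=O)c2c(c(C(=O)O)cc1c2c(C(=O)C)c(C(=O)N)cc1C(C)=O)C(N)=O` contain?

3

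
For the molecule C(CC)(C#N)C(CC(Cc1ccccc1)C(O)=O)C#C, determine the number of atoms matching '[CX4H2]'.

3

The query [CX4H2] means: sp3 carbon (X4) with exactly two hydrogens.
Check the 20 heavy atoms by environment: 3× C (H2, X4) → match; 3× C (H1, X4) → no; 1× C (H3, X4) → no; 2× C (H0, X2) → no; 1× N (H0, X1) → no; 1× c (aromatic, H0, X3) → no; 5× c (aromatic, H1, X3) → no; 1× C (H1, X2) → no; 1× C (H0, X3) → no; 1× O (H0, X1) → no; 1× O (H1, X2) → no.
That gives 3 matching atoms.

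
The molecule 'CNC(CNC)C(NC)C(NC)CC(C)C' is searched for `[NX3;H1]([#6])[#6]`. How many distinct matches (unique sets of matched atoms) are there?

4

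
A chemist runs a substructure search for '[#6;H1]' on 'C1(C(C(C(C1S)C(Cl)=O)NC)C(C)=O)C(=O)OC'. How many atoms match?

5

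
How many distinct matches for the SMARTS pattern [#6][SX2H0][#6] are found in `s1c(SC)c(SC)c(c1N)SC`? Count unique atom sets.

3

[#6][SX2H0][#6] is the SMARTS for a thioether: an aliphatic sulfur bridging two carbons with no H on the sulfur.
The molecule carries 3 separate instances of a methylthio ether (-SCH3) meeting every constraint; each maps to a distinct set of atoms, giving 3 matches.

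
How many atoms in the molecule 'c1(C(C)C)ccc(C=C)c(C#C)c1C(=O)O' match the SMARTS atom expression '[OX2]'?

1

The query [OX2] means: aliphatic oxygen with two total connections — ether, hydroxyl, or ester single-bond O.
Check the 16 heavy atoms by environment: 6× c (aromatic, X3) → no; 3× C (X4) → no; 2× C (X2) → no; 3× C (X3) → no; 1× O (X1) → no; 1× O (X2) → match.
That gives 1 matching atom.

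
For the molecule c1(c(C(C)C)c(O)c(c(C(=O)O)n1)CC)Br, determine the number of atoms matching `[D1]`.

The query [D1] means: atom with exactly one heavy-atom neighbour (degree 1).
Check the 16 heavy atoms by environment: 1× n (aromatic, D2) → no; 5× c (aromatic, D3) → no; 3× O (D1) → match; 1× Br (D1) → match; 2× C (D3) → no; 1× C (D2) → no; 3× C (D1) → match.
Summing the matching environments: 3 + 1 + 3 = 7 matching atoms.

7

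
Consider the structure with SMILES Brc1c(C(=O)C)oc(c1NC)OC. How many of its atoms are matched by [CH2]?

0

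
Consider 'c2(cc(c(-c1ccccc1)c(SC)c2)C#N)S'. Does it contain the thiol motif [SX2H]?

The pattern [SX2H] describes an aliphatic sulfur with two connections, one being H — a thiol.
The molecule carries a thiol (-SH), whose atoms satisfy every constraint of the query, so the pattern matches.

Yes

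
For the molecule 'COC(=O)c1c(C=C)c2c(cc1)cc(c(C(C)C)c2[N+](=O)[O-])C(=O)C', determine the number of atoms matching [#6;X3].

The query [#6;X3] means: any carbon (aromatic or not) with three total connections.
Check the 25 heavy atoms by environment: 10× c (aromatic, X3) → match; 1× N (charge +1, X3) → no; 1× O (charge -1, X1) → no; 3× O (X1) → no; 4× C (X3) → match; 1× O (X2) → no; 5× C (X4) → no.
Summing the matching environments: 10 + 4 = 14 matching atoms.

14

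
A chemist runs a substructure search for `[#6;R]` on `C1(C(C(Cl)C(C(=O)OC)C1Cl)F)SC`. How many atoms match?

5

The query [#6;R] means: carbon that is part of a ring.
Check the 14 heavy atoms by environment: 5× C (in 5-ring) → match; 3× C (acyclic) → no; 2× O (acyclic) → no; 1× S (acyclic) → no; 2× Cl (acyclic) → no; 1× F (acyclic) → no.
That gives 5 matching atoms.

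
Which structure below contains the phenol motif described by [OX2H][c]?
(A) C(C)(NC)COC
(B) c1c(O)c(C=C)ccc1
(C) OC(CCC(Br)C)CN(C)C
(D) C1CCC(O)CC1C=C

B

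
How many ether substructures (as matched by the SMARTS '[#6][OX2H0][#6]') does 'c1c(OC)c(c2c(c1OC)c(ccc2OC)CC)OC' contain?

[#6][OX2H0][#6] is the SMARTS for an ether: an aliphatic oxygen bridging two carbons with no H on the oxygen.
The molecule carries 4 separate instances of a methoxy ether (-OCH3) meeting every constraint; each maps to a distinct set of atoms, giving 4 matches.

4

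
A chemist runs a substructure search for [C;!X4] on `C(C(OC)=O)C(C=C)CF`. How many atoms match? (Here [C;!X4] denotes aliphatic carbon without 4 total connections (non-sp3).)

3

The query [C;!X4] means: aliphatic carbon that does not have four total connections.
Check the 10 heavy atoms by environment: 4× C (X4) → no; 3× C (X3) → match; 1× F (X1) → no; 1× O (X1) → no; 1× O (X2) → no.
That gives 3 matching atoms.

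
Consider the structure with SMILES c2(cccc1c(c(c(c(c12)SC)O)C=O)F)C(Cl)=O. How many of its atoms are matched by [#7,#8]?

Check the 19 heavy atoms by environment: 10× c (aromatic) → no; 3× C → no; 3× O → match; 1× F → no; 1× S → no; 1× Cl → no.
That gives 3 matching atoms.

3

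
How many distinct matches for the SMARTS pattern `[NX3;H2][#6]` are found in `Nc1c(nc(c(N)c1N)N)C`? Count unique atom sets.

4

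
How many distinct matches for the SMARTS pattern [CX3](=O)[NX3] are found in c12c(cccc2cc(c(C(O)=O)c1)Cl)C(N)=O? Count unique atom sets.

[CX3](=O)[NX3] is the SMARTS for an amide: a carbonyl carbon bonded to a trivalent nitrogen.
Exactly one fragment in the molecule meets all constraints, giving 1 match.

1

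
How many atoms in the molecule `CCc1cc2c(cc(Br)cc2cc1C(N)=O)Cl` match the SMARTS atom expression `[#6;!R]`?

3

The query [#6;!R] means: carbon not in any ring.
Check the 17 heavy atoms by environment: 10× c (aromatic, in 6-ring) → no; 1× Br (acyclic) → no; 3× C (acyclic) → match; 1× O (acyclic) → no; 1× N (acyclic) → no; 1× Cl (acyclic) → no.
That gives 3 matching atoms.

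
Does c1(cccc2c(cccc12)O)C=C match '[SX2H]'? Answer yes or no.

No

The pattern [SX2H] describes an aliphatic sulfur with two connections, one being H — a thiol.
The closest candidate here is a hydroxyl group (-OH), but it is an -OH, not an -SH. No other fragment satisfies the full query, so there is no match.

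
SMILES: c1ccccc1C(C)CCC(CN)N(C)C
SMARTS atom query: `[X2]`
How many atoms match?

0

The query [X2] means: any atom with exactly two total connections (bonds + H).
Check the 16 heavy atoms by environment: 8× C (X4) → no; 6× c (aromatic, X3) → no; 2× N (X3) → no.
No environment satisfies the query, so 0 matching atoms.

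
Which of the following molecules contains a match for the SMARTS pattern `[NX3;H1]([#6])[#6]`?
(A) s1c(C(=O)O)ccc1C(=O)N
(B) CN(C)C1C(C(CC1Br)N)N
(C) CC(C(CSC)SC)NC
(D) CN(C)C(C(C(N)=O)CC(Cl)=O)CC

C

[NX3;H1]([#6])[#6] describes a trivalent nitrogen with one H, bonded to two carbons (a secondary amine).
(A) has a primary amide (-C(=O)NH2) but the -C(=O)NH2 nitrogen has H2, not H1.
(B) has a dimethylamino group (-N(CH3)2) but the nitrogen has H0, not H1.
(C) contains an N-methylamino group (-NHCH3), which satisfies every atom and bond constraint.
(D) has a primary amide (-C(=O)NH2) but the -C(=O)NH2 nitrogen has H2, not H1.
So the answer is (C).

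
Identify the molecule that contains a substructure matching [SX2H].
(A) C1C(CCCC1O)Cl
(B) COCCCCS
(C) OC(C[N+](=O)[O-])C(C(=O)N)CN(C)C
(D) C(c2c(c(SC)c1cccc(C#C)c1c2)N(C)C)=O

[SX2H] describes an aliphatic sulfur with two connections, one being H (a thiol).
(A) has a hydroxyl group (-OH) but it is an -OH, not an -SH.
(B) contains a thiol (-SH), which satisfies every atom and bond constraint.
(C) has a hydroxyl group (-OH) but it is an -OH, not an -SH.
(D) has a methylthio ether (-SCH3) but the sulfur has H0 (bonded to two carbons), not H1.
So the answer is (B).

B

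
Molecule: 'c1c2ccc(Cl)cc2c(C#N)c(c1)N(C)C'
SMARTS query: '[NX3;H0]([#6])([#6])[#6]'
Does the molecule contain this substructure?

Yes

The pattern [NX3;H0]([#6])([#6])[#6] describes a trivalent nitrogen with no H, bonded to three carbons — a tertiary amine.
The molecule carries a dimethylamino group (-N(CH3)2), whose atoms satisfy every constraint of the query, so the pattern matches.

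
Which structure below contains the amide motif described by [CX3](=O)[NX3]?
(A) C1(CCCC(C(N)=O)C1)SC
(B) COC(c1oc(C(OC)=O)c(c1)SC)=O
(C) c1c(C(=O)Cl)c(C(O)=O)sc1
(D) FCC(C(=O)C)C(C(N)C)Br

A

[CX3](=O)[NX3] describes a carbonyl carbon bonded to a trivalent nitrogen (an amide).
(A) contains a primary amide (-C(=O)NH2), which satisfies every atom and bond constraint.
(B) has a methyl-ester group (-C(=O)OCH3) but the carbonyl is bonded to O, not to an NX3 nitrogen.
(C) has a carboxylic acid group (-C(=O)OH) but the carbonyl is bonded to O, not to an NX3 nitrogen.
(D) has a primary amino group (-NH2) but the -NH2 is not attached to a carbonyl carbon.
So the answer is (A).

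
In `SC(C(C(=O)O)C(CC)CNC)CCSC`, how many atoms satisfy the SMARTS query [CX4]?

10

Check the 16 heavy atoms by environment: 10× C (X4) → match; 1× N (X3) → no; 2× S (X2) → no; 1× C (X3) → no; 1× O (X1) → no; 1× O (X2) → no.
That gives 10 matching atoms.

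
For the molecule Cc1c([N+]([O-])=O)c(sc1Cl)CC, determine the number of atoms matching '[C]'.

3

Check the 12 heavy atoms by environment: 1× s (aromatic) → no; 4× c (aromatic) → no; 1× Cl → no; 3× C → match; 1× N (charge +1) → no; 1× O (charge -1) → no; 1× O → no.
That gives 3 matching atoms.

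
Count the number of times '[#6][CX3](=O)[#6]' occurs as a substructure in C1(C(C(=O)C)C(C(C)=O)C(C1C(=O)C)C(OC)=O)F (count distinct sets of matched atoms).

3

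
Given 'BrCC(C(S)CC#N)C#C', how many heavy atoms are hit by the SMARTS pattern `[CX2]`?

3

Check the 10 heavy atoms by environment: 4× C (X4) → no; 1× Br (X1) → no; 1× S (X2) → no; 3× C (X2) → match; 1× N (X1) → no.
That gives 3 matching atoms.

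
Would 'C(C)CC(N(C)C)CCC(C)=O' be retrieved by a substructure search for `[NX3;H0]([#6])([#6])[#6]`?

Yes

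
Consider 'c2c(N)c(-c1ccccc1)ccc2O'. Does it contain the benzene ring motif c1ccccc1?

Yes

The pattern c1ccccc1 describes six aromatic carbons in a ring — a benzene ring.
The molecule carries a phenyl ring, whose atoms satisfy every constraint of the query, so the pattern matches.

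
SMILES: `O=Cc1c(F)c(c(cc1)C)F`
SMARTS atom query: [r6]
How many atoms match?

Check the 11 heavy atoms by environment: 6× c (aromatic, in 6-ring) → match; 2× C (acyclic) → no; 2× F (acyclic) → no; 1× O (acyclic) → no.
That gives 6 matching atoms.

6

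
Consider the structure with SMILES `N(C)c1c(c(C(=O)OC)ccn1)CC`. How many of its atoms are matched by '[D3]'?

4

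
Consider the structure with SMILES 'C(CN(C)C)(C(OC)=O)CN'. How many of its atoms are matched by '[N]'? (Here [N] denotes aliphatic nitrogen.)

2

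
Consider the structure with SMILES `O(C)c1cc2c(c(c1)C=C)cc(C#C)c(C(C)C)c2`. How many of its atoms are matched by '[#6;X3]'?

Check the 19 heavy atoms by environment: 10× c (aromatic, X3) → match; 4× C (X4) → no; 1× O (X2) → no; 2× C (X3) → match; 2× C (X2) → no.
Summing the matching environments: 10 + 2 = 12 matching atoms.

12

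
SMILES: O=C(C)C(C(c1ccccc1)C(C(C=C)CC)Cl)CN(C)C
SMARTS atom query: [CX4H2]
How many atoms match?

The query [CX4H2] means: sp3 carbon (X4) with exactly two hydrogens.
Check the 22 heavy atoms by environment: 2× C (H2, X4) → match; 4× C (H1, X4) → no; 1× N (H0, X3) → no; 4× C (H3, X4) → no; 1× c (aromatic, H0, X3) → no; 5× c (aromatic, H1, X3) → no; 1× C (H1, X3) → no; 1× C (H2, X3) → no; 1× C (H0, X3) → no; 1× O (H0, X1) → no; 1× Cl (H0, X1) → no.
That gives 2 matching atoms.

2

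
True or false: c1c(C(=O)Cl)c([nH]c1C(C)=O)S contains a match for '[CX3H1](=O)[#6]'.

False

The pattern [CX3H1](=O)[#6] describes an sp2 carbon with one H, double-bonded to O and single-bonded to carbon — an aldehyde.
The closest candidate here is an acetyl/ketone group (-C(=O)CH3), but the carbonyl carbon has H0 (two carbon neighbours), not H1. No other fragment satisfies the full query, so there is no match.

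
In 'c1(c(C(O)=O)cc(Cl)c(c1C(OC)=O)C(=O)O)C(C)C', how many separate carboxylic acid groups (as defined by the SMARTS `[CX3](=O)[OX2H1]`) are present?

[CX3](=O)[OX2H1] is the SMARTS for a carboxylic acid: an sp2 carbon double-bonded to O and single-bonded to an -OH oxygen.
The molecule carries 2 separate instances of a carboxylic acid group (-C(=O)OH) meeting every constraint; each maps to a distinct set of atoms, giving 2 matches.

2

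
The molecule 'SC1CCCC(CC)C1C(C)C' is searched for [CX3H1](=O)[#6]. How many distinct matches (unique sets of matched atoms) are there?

[CX3H1](=O)[#6] is the SMARTS for an aldehyde: an sp2 carbon with one H, double-bonded to O and single-bonded to carbon.
No fragment in the molecule satisfies every constraint, giving 0 matches.

0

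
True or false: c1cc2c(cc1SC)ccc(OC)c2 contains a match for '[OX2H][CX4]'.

The pattern [OX2H][CX4] describes a hydroxyl oxygen bound to an sp3 (X4) carbon — an aliphatic alcohol.
The closest candidate here is a methoxy ether (-OCH3), but the oxygen has H0 (ether), not H1. No other fragment satisfies the full query, so there is no match.

False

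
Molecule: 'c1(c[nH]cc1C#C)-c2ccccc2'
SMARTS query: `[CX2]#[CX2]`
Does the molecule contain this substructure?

Yes

The pattern [CX2]#[CX2] describes a carbon-carbon triple bond — an alkyne.
The molecule carries an ethynyl group (-C#CH), whose atoms satisfy every constraint of the query, so the pattern matches.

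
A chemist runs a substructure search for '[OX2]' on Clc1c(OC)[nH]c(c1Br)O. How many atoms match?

2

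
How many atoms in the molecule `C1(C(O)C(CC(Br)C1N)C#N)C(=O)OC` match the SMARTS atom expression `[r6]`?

6

The query [r6] means: r6 matches atoms in a six-membered ring.
Check the 15 heavy atoms by environment: 6× C (in 6-ring) → match; 3× C (acyclic) → no; 3× O (acyclic) → no; 2× N (acyclic) → no; 1× Br (acyclic) → no.
That gives 6 matching atoms.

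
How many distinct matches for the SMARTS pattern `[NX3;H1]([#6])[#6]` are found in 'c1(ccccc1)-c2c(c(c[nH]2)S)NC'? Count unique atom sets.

1

[NX3;H1]([#6])[#6] is the SMARTS for a secondary amine: a trivalent nitrogen with one H, bonded to two carbons.
Exactly one fragment in the molecule meets all constraints, giving 1 match.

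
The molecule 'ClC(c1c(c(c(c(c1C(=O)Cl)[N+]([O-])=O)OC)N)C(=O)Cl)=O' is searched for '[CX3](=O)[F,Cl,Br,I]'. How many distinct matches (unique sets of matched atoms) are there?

3

[CX3](=O)[F,Cl,Br,I] is the SMARTS for an acyl halide: a carbonyl carbon bonded to a halogen.
The molecule carries 3 separate instances of an acyl chloride (-C(=O)Cl) meeting every constraint; each maps to a distinct set of atoms, giving 3 matches.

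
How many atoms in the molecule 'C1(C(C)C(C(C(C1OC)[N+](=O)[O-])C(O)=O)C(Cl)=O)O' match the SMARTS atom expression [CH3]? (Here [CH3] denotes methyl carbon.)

2

The query [CH3] means: aliphatic carbon with exactly three hydrogens.
Check the 19 heavy atoms by environment: 6× C (H1) → no; 2× C (H3) → match; 2× O (H1) → no; 1× N (charge +1, H0) → no; 1× O (charge -1, H0) → no; 4× O (H0) → no; 2× C (H0) → no; 1× Cl (H0) → no.
That gives 2 matching atoms.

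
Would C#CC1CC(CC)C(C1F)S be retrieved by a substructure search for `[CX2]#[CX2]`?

The pattern [CX2]#[CX2] describes a carbon-carbon triple bond — an alkyne.
The molecule carries an ethynyl group (-C#CH), whose atoms satisfy every constraint of the query, so the pattern matches.

Yes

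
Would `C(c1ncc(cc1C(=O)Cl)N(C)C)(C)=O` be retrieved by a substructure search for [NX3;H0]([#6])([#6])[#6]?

Yes

The pattern [NX3;H0]([#6])([#6])[#6] describes a trivalent nitrogen with no H, bonded to three carbons — a tertiary amine.
The molecule carries a dimethylamino group (-N(CH3)2), whose atoms satisfy every constraint of the query, so the pattern matches.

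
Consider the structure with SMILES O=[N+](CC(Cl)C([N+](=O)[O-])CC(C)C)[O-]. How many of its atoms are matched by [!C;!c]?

The query [!C;!c] means: neither aliphatic nor aromatic carbon — same as [!#6].
Check the 14 heavy atoms by environment: 7× C → no; 1× Cl → match; 2× N (charge +1) → match; 2× O (charge -1) → match; 2× O → match.
Summing the matching environments: 1 + 2 + 2 + 2 = 7 matching atoms.

7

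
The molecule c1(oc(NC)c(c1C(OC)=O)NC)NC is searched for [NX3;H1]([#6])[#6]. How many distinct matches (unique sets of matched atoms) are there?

3

[NX3;H1]([#6])[#6] is the SMARTS for a secondary amine: a trivalent nitrogen with one H, bonded to two carbons.
The molecule carries 3 separate instances of an N-methylamino group (-NHCH3) meeting every constraint; each maps to a distinct set of atoms, giving 3 matches.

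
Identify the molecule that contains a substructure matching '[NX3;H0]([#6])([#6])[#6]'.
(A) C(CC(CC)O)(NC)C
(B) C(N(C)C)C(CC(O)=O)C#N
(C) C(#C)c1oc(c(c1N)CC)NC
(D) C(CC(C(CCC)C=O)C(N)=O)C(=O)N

B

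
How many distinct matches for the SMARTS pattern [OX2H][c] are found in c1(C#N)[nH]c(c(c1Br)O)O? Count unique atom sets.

2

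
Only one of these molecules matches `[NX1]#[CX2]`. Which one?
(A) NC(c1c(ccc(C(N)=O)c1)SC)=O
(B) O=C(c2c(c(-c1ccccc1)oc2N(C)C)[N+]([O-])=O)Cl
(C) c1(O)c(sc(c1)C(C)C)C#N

[NX1]#[CX2] describes a nitrogen triple-bonded to a two-connected carbon (a nitrile).
(A) has a primary amide (-C(=O)NH2) but the nitrogen is NX3, not NX1.
(B) has a nitro group (-[N+](=O)[O-]) but there is no C#N triple bond.
(C) contains a nitrile (-C#N), which satisfies every atom and bond constraint.
So the answer is (C).

C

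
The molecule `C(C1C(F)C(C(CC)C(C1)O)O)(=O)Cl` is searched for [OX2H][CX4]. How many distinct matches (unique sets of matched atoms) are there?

[OX2H][CX4] is the SMARTS for an aliphatic alcohol: a hydroxyl oxygen bound to an sp3 (X4) carbon.
The molecule carries 2 separate instances of a hydroxyl group (-OH) meeting every constraint; each maps to a distinct set of atoms, giving 2 matches.

2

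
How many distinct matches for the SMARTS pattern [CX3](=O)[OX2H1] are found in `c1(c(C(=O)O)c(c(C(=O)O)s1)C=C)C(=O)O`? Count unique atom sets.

[CX3](=O)[OX2H1] is the SMARTS for a carboxylic acid: an sp2 carbon double-bonded to O and single-bonded to an -OH oxygen.
The molecule carries 3 separate instances of a carboxylic acid group (-C(=O)OH) meeting every constraint; each maps to a distinct set of atoms, giving 3 matches.

3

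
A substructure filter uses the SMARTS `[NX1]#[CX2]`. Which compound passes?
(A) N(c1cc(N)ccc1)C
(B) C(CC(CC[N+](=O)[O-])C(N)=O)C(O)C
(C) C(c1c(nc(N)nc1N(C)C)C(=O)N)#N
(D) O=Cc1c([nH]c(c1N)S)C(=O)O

C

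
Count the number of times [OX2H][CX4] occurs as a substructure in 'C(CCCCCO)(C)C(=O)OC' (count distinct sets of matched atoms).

1

[OX2H][CX4] is the SMARTS for an aliphatic alcohol: a hydroxyl oxygen bound to an sp3 (X4) carbon.
Exactly one fragment in the molecule meets all constraints, giving 1 match.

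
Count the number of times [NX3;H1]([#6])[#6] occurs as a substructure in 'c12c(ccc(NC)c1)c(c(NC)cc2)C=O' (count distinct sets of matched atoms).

2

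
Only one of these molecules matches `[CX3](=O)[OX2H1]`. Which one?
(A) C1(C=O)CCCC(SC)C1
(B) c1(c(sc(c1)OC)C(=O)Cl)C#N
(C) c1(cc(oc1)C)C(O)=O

C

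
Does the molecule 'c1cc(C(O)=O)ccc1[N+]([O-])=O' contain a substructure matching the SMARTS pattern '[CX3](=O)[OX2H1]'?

The pattern [CX3](=O)[OX2H1] describes an sp2 carbon double-bonded to O and single-bonded to an -OH oxygen — a carboxylic acid.
The molecule carries a carboxylic acid group (-C(=O)OH), whose atoms satisfy every constraint of the query, so the pattern matches.

Yes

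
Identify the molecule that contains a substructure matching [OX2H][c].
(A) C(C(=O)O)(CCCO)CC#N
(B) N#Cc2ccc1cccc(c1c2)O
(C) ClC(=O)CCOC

B

[OX2H][c] describes a hydroxyl oxygen attached to an aromatic carbon (a phenol).
(A) has a hydroxyl group (-OH) but the -OH is on an aliphatic carbon, not an aromatic c.
(B) contains a hydroxyl group (-OH), which satisfies every atom and bond constraint.
(C) has a methoxy ether (-OCH3) but the oxygen has H0, not H1.
So the answer is (B).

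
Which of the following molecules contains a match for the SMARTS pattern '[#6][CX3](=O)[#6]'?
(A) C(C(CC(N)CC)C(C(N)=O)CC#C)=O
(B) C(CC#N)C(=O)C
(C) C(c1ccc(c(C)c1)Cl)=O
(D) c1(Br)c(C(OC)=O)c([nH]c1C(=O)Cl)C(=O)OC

B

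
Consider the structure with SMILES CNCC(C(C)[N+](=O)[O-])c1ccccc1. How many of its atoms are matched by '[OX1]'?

2

The query [OX1] means: aliphatic oxygen with one total connection — typically a carbonyl =O or an oxide.
Check the 15 heavy atoms by environment: 5× C (X4) → no; 6× c (aromatic, X3) → no; 1× N (X3) → no; 1× N (charge +1, X3) → no; 1× O (charge -1, X1) → match; 1× O (X1) → match.
Summing the matching environments: 1 + 1 = 2 matching atoms.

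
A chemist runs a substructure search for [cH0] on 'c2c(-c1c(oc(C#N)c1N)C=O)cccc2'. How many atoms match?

5

The query [cH0] means: aromatic carbon with no attached hydrogen (substituted or ring-fusion).
Check the 16 heavy atoms by environment: 1× o (aromatic, H0) → no; 5× c (aromatic, H0) → match; 1× C (H1) → no; 1× O (H0) → no; 1× C (H0) → no; 1× N (H0) → no; 5× c (aromatic, H1) → no; 1× N (H2) → no.
That gives 5 matching atoms.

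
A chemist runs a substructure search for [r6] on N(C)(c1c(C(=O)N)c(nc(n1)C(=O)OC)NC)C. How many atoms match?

The query [r6] means: r6 matches atoms in a six-membered ring.
Check the 18 heavy atoms by environment: 2× n (aromatic, in 6-ring) → match; 4× c (aromatic, in 6-ring) → match; 6× C (acyclic) → no; 3× O (acyclic) → no; 3× N (acyclic) → no.
Summing the matching environments: 2 + 4 = 6 matching atoms.

6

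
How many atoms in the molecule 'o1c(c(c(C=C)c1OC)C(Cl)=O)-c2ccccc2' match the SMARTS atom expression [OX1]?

The query [OX1] means: aliphatic oxygen with one total connection — typically a carbonyl =O or an oxide.
Check the 18 heavy atoms by environment: 1× o (aromatic, X2) → no; 10× c (aromatic, X3) → no; 3× C (X3) → no; 1× O (X2) → no; 1× C (X4) → no; 1× O (X1) → match; 1× Cl (X1) → no.
That gives 1 matching atom.

1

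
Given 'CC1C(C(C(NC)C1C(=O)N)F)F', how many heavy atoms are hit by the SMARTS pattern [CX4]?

7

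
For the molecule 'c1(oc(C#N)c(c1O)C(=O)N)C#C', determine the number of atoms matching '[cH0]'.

4

The query [cH0] means: aromatic carbon with no attached hydrogen (substituted or ring-fusion).
Check the 13 heavy atoms by environment: 1× o (aromatic, H0) → no; 4× c (aromatic, H0) → match; 3× C (H0) → no; 1× O (H0) → no; 1× N (H2) → no; 1× N (H0) → no; 1× C (H1) → no; 1× O (H1) → no.
That gives 4 matching atoms.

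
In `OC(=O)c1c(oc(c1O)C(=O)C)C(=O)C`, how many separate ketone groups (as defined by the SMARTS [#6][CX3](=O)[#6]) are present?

2

[#6][CX3](=O)[#6] is the SMARTS for a ketone: a carbonyl carbon (no H) flanked by two carbons.
The molecule carries 2 separate instances of an acetyl/ketone group (-C(=O)CH3) meeting every constraint; each maps to a distinct set of atoms, giving 2 matches.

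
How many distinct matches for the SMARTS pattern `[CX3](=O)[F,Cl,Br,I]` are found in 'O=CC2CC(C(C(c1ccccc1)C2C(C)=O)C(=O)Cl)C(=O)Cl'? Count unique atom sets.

2

[CX3](=O)[F,Cl,Br,I] is the SMARTS for an acyl halide: a carbonyl carbon bonded to a halogen.
The molecule carries 2 separate instances of an acyl chloride (-C(=O)Cl) meeting every constraint; each maps to a distinct set of atoms, giving 2 matches.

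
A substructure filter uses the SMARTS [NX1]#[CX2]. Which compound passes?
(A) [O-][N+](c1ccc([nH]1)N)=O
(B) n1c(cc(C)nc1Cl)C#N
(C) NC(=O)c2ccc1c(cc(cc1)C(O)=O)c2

[NX1]#[CX2] describes a nitrogen triple-bonded to a two-connected carbon (a nitrile).
(A) has a primary amino group (-NH2) but the nitrogen is NX3 (three connections), not NX1 triple-bonded.
(B) contains a nitrile (-C#N), which satisfies every atom and bond constraint.
(C) has a primary amide (-C(=O)NH2) but the nitrogen is NX3, not NX1.
So the answer is (B).

B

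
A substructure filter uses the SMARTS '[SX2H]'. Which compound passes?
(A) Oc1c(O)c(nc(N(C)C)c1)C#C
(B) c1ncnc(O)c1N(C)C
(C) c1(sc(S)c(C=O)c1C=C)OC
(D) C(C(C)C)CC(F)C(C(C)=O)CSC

[SX2H] describes an aliphatic sulfur with two connections, one being H (a thiol).
(A) has a hydroxyl group (-OH) but it is an -OH, not an -SH.
(B) has a hydroxyl group (-OH) but it is an -OH, not an -SH.
(C) contains a thiol (-SH), which satisfies every atom and bond constraint.
(D) has a methylthio ether (-SCH3) but the sulfur has H0 (bonded to two carbons), not H1.
So the answer is (C).

C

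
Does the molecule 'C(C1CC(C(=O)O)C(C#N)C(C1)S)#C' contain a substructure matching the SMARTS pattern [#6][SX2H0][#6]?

No

The pattern [#6][SX2H0][#6] describes an aliphatic sulfur bridging two carbons with no H on the sulfur — a thioether.
The closest candidate here is a thiol (-SH), but the sulfur has H1, not H0 bridging two carbons. No other fragment satisfies the full query, so there is no match.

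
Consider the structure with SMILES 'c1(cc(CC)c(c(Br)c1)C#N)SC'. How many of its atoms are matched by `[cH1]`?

2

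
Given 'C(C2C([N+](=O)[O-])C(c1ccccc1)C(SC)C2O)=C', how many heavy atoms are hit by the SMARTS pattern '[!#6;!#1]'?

Check the 19 heavy atoms by environment: 8× C → no; 1× S → match; 1× N (charge +1) → match; 1× O (charge -1) → match; 2× O → match; 6× c (aromatic) → no.
Summing the matching environments: 1 + 1 + 1 + 2 = 5 matching atoms.

5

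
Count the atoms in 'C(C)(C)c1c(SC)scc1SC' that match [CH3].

4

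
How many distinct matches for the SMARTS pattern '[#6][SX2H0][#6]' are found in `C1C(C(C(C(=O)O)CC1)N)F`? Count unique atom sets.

[#6][SX2H0][#6] is the SMARTS for a thioether: an aliphatic sulfur bridging two carbons with no H on the sulfur.
No fragment in the molecule satisfies every constraint, giving 0 matches.

0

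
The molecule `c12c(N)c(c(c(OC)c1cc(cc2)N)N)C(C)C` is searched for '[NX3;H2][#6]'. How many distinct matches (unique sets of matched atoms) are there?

3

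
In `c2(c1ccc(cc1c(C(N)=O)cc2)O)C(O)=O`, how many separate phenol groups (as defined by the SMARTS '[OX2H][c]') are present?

[OX2H][c] is the SMARTS for a phenol: a hydroxyl oxygen attached to an aromatic carbon.
Exactly one fragment in the molecule meets all constraints, giving 1 match.

1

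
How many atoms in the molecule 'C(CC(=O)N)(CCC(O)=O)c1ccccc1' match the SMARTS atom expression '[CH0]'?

Check the 16 heavy atoms by environment: 3× C (H2) → no; 1× C (H1) → no; 2× C (H0) → match; 2× O (H0) → no; 1× O (H1) → no; 1× c (aromatic, H0) → no; 5× c (aromatic, H1) → no; 1× N (H2) → no.
That gives 2 matching atoms.

2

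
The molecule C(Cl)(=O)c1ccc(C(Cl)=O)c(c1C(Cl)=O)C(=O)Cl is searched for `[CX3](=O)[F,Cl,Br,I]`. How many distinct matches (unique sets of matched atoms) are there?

4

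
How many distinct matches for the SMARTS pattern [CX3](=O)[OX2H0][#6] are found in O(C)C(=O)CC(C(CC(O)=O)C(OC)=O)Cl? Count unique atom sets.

2

[CX3](=O)[OX2H0][#6] is the SMARTS for an ester: a carbonyl carbon bonded to an oxygen that is itself bonded to carbon (no H on that O).
The molecule carries 2 separate instances of a methyl-ester group (-C(=O)OCH3) meeting every constraint; each maps to a distinct set of atoms, giving 2 matches.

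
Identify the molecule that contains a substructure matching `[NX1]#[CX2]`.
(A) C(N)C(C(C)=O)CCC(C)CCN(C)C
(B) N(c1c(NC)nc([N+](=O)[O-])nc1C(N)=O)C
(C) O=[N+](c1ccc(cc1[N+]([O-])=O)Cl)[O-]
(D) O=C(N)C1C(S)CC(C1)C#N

D

[NX1]#[CX2] describes a nitrogen triple-bonded to a two-connected carbon (a nitrile).
(A) has a primary amino group (-NH2) but the nitrogen is NX3 (three connections), not NX1 triple-bonded.
(B) has a primary amide (-C(=O)NH2) but the nitrogen is NX3, not NX1.
(C) has a nitro group (-[N+](=O)[O-]) but there is no C#N triple bond.
(D) contains a nitrile (-C#N), which satisfies every atom and bond constraint.
So the answer is (D).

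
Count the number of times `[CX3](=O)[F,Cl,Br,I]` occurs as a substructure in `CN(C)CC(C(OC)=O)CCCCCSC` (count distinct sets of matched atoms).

0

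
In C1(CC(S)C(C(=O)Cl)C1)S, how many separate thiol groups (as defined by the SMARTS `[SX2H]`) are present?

2

[SX2H] is the SMARTS for a thiol: an aliphatic sulfur with two connections, one being H.
The molecule carries 2 separate instances of a thiol (-SH) meeting every constraint; each maps to a distinct set of atoms, giving 2 matches.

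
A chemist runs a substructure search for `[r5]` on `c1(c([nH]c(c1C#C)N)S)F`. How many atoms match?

5

Check the 10 heavy atoms by environment: 1× n (aromatic, in 5-ring) → match; 4× c (aromatic, in 5-ring) → match; 1× N (acyclic) → no; 1× S (acyclic) → no; 1× F (acyclic) → no; 2× C (acyclic) → no.
Summing the matching environments: 1 + 4 = 5 matching atoms.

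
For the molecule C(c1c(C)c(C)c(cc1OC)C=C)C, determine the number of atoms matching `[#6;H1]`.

The query [#6;H1] means: any carbon bearing exactly one hydrogen.
Check the 14 heavy atoms by environment: 1× c (aromatic, H1) → match; 5× c (aromatic, H0) → no; 2× C (H2) → no; 4× C (H3) → no; 1× O (H0) → no; 1× C (H1) → match.
Summing the matching environments: 1 + 1 = 2 matching atoms.

2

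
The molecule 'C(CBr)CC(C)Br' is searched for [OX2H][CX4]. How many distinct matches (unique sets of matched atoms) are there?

0

[OX2H][CX4] is the SMARTS for an aliphatic alcohol: a hydroxyl oxygen bound to an sp3 (X4) carbon.
No fragment in the molecule satisfies every constraint, giving 0 matches.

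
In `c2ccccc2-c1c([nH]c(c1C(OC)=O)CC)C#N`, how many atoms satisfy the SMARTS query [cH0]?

The query [cH0] means: aromatic carbon with no attached hydrogen (substituted or ring-fusion).
Check the 19 heavy atoms by environment: 1× n (aromatic, H1) → no; 5× c (aromatic, H0) → match; 5× c (aromatic, H1) → no; 2× C (H0) → no; 1× N (H0) → no; 1× C (H2) → no; 2× C (H3) → no; 2× O (H0) → no.
That gives 5 matching atoms.

5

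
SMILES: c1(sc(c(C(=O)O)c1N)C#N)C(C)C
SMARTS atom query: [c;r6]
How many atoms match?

0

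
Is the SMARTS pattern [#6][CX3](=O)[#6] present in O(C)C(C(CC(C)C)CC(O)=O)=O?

No

The pattern [#6][CX3](=O)[#6] describes a carbonyl carbon (no H) flanked by two carbons — a ketone.
The closest candidate here is a methyl-ester group (-C(=O)OCH3), but one neighbour of the carbonyl carbon is O, not C. No other fragment satisfies the full query, so there is no match.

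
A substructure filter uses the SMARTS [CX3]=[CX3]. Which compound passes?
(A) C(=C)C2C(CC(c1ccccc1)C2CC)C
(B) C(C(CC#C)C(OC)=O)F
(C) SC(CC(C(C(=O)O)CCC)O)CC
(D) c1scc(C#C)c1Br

[CX3]=[CX3] describes a non-aromatic C=C double bond between two sp2 carbons (an alkene).
(A) contains a vinyl group (-CH=CH2), which satisfies every atom and bond constraint.
(B) has an ethynyl group (-C#CH) but the C-C bond is a triple bond, not a double bond.
(C) has an ethyl group (-CH2CH3) but its C-C bond is a single bond between CX4 carbons, not CX3=CX3.
(D) has an ethynyl group (-C#CH) but the C-C bond is a triple bond, not a double bond.
So the answer is (A).

A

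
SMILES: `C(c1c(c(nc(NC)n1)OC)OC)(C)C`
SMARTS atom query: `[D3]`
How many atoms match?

5

The query [D3] means: atom with exactly three heavy-atom neighbours.
Check the 15 heavy atoms by environment: 2× n (aromatic, D2) → no; 4× c (aromatic, D3) → match; 2× O (D2) → no; 5× C (D1) → no; 1× C (D3) → match; 1× N (D2) → no.
Summing the matching environments: 4 + 1 = 5 matching atoms.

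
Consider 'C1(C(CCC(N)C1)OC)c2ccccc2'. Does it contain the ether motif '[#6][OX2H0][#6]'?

Yes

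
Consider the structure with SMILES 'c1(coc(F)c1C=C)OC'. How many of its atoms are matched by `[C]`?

Check the 10 heavy atoms by environment: 1× o (aromatic) → no; 4× c (aromatic) → no; 3× C → match; 1× O → no; 1× F → no.
That gives 3 matching atoms.

3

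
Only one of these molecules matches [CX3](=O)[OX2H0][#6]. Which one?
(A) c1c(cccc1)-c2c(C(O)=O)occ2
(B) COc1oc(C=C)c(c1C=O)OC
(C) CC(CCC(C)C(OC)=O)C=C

C

[CX3](=O)[OX2H0][#6] describes a carbonyl carbon bonded to an oxygen that is itself bonded to carbon (no H on that O) (an ester).
(A) has a carboxylic acid group (-C(=O)OH) but the singly-bonded O carries H (OX2H1, not H0).
(B) has a methoxy ether (-OCH3) but the ether oxygen is not adjacent to a C=O carbon.
(C) contains a methyl-ester group (-C(=O)OCH3), which satisfies every atom and bond constraint.
So the answer is (C).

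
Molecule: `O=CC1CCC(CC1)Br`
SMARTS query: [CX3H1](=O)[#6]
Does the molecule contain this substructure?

Yes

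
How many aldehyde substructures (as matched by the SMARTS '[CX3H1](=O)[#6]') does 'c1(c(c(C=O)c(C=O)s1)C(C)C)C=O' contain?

[CX3H1](=O)[#6] is the SMARTS for an aldehyde: an sp2 carbon with one H, double-bonded to O and single-bonded to carbon.
The molecule carries 3 separate instances of an aldehyde (-CHO) meeting every constraint; each maps to a distinct set of atoms, giving 3 matches.

3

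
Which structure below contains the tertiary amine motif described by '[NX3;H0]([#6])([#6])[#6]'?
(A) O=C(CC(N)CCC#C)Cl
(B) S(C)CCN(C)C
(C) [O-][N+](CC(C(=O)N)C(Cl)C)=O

B

[NX3;H0]([#6])([#6])[#6] describes a trivalent nitrogen with no H, bonded to three carbons (a tertiary amine).
(A) has a primary amino group (-NH2) but the nitrogen has H2, not H0 with three carbons.
(B) contains a dimethylamino group (-N(CH3)2), which satisfies every atom and bond constraint.
(C) has a primary amide (-C(=O)NH2) but the amide nitrogen has H2 and only one carbon neighbour.
So the answer is (B).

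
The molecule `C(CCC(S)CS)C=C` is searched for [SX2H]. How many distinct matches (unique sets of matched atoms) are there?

2

[SX2H] is the SMARTS for a thiol: an aliphatic sulfur with two connections, one being H.
The molecule carries 2 separate instances of a thiol (-SH) meeting every constraint; each maps to a distinct set of atoms, giving 2 matches.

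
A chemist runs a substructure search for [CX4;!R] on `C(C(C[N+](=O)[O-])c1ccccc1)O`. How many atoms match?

3

The query [CX4;!R] means: aliphatic carbon with four total connections, not in a ring.
Check the 13 heavy atoms by environment: 3× C (X4, acyclic) → match; 6× c (aromatic, X3, in 6-ring) → no; 1× O (X2, acyclic) → no; 1× N (charge +1, X3, acyclic) → no; 1× O (charge -1, X1, acyclic) → no; 1× O (X1, acyclic) → no.
That gives 3 matching atoms.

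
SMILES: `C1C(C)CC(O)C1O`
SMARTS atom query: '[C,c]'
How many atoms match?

The query [C,c] means: comma = OR; matches aliphatic or aromatic carbon — same as #6.
Check the 8 heavy atoms by environment: 6× C → match; 2× O → no.
That gives 6 matching atoms.

6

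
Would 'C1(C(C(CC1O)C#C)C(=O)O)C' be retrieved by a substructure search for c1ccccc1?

No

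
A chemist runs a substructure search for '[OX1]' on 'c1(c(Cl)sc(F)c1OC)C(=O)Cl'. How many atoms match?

1

Check the 12 heavy atoms by environment: 1× s (aromatic, X2) → no; 4× c (aromatic, X3) → no; 1× C (X3) → no; 1× O (X1) → match; 2× Cl (X1) → no; 1× F (X1) → no; 1× O (X2) → no; 1× C (X4) → no.
That gives 1 matching atom.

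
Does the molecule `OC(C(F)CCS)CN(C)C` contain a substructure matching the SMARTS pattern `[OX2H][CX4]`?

Yes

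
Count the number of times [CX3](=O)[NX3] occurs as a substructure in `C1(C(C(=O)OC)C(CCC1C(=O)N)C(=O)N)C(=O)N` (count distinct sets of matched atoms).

[CX3](=O)[NX3] is the SMARTS for an amide: a carbonyl carbon bonded to a trivalent nitrogen.
The molecule carries 3 separate instances of a primary amide (-C(=O)NH2) meeting every constraint; each maps to a distinct set of atoms, giving 3 matches.

3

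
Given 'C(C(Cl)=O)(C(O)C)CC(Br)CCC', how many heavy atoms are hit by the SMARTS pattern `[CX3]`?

1

The query [CX3] means: C with X3: aliphatic carbon with exactly 3 total connections.
Check the 13 heavy atoms by environment: 8× C (X4) → no; 1× C (X3) → match; 1× O (X1) → no; 1× Cl (X1) → no; 1× O (X2) → no; 1× Br (X1) → no.
That gives 1 matching atom.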